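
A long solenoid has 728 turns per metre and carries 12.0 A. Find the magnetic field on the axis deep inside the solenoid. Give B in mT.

B ≈ 11.0 mT

Inside a long solenoid, B = μ₀nI with n = 728 turns/m.
B = 4π×10⁻⁷ × 728 × 12.0 = 1.10×10⁻² T.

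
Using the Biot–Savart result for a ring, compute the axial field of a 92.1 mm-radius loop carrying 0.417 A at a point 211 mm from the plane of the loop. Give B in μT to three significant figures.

On the axis of a circular loop, B = μ₀IR² / [2(R²+z²)^(3/2)].
R² + z² = (0.0921)² + (0.211)² = 0.053 m², and (R²+z²)^(3/2) = 1.22×10⁻² m³.
B = (4π×10⁻⁷ × 0.417 × 0.008482) / (2 × 1.22×10⁻²) = 1.82×10⁻⁷ T.

B ≈ 0.182 μT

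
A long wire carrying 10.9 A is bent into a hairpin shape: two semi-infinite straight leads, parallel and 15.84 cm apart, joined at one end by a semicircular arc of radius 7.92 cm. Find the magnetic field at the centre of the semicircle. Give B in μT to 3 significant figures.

B ≈ 70.8 μT

The semicircular arc contributes B_arc = μ₀I·π/(4πR) = μ₀I/(4R) = 4.32×10⁻⁵ T.
Each semi-infinite lead is at perpendicular distance R = 0.0792 m from the centre, with the perpendicular foot at its near end, so it contributes μ₀I/(4πR); both point the same way, together 2.75×10⁻⁵ T.
Arc and leads all point the same direction: B = 4.32×10⁻⁵ + 2.75×10⁻⁵ = 7.08×10⁻⁵ T.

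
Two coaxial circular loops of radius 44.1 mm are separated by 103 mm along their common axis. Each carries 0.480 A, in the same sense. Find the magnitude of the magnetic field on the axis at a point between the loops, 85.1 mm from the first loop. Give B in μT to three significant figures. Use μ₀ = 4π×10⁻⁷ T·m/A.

B ≈ 6.11 μT

Each loop contributes B = μ₀IR²/[2(R²+z²)^(3/2)] on the axis, with z measured from that loop.
Loop 1 (z = 0.0851 m): B₁ = 6.66×10⁻⁷ T. Loop 2 (z = 0.0179 m): B₂ = 5.44×10⁻⁶ T.
The fields add: B = B₁ + B₂ = 6.11×10⁻⁶ T.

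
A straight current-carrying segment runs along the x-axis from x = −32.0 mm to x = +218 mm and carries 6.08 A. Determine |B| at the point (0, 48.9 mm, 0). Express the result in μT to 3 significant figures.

For a finite straight segment, B = (μ₀I/4πd)(sinθ₁ + sinθ₂), where θ₁, θ₂ are the angles from the perpendicular to each end.
The perpendicular distance is d = 0.0489 m; the end-offsets along the wire are a = 0.032 m and b = 0.218 m.
sinθ₁ = 0.032/√(0.032²+0.0489²) = 0.5476; sinθ₂ = 0.218/√(0.218²+0.0489²) = 0.9758.
B = (4π×10⁻⁷ × 6.08) / (4π × 0.0489) × (0.5476 + 0.9758) = 1.89×10⁻⁵ T.

B ≈ 18.9 μT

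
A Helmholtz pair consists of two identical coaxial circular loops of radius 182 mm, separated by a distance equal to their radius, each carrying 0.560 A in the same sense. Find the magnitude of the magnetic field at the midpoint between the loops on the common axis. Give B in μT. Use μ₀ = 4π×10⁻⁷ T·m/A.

B ≈ 2.77 μT

Each loop contributes B = μ₀IR²/[2(R²+z²)^(3/2)] on the axis, with z measured from that loop.
Loop 1 (z = 0.091 m): B₁ = 1.38×10⁻⁶ T. Loop 2 (z = 0.091 m): B₂ = 1.38×10⁻⁶ T.
The fields add: B = B₁ + B₂ = 2.77×10⁻⁶ T.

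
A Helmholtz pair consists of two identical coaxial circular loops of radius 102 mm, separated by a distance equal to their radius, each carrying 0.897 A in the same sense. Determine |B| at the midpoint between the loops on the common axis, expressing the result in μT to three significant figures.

B ≈ 7.91 μT

Each loop contributes B = μ₀IR²/[2(R²+z²)^(3/2)] on the axis, with z measured from that loop.
Loop 1 (z = 0.051 m): B₁ = 3.95×10⁻⁶ T. Loop 2 (z = 0.051 m): B₂ = 3.95×10⁻⁶ T.
The fields add: B = B₁ + B₂ = 7.91×10⁻⁶ T.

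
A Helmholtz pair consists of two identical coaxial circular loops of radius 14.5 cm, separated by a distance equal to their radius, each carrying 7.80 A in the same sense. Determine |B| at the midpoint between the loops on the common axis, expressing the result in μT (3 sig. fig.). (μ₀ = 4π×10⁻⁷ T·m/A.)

B ≈ 48.4 μT

Each loop contributes B = μ₀IR²/[2(R²+z²)^(3/2)] on the axis, with z measured from that loop.
Loop 1 (z = 0.0725 m): B₁ = 2.42×10⁻⁵ T. Loop 2 (z = 0.0725 m): B₂ = 2.42×10⁻⁵ T.
The fields add: B = B₁ + B₂ = 4.84×10⁻⁵ T.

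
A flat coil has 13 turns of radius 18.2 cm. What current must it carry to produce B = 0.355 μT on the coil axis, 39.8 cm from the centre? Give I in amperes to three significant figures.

For an N-turn coil, B = Nμ₀IR²/[2(R²+z²)^(3/2)] with R = 0.182 m, z = 0.398 m, so I = 2B(R²+z²)^(3/2)/(Nμ₀R²) = 2 × 3.55×10⁻⁷ × 8.38×10⁻² / (13 × 4π×10⁻⁷ × 0.03312) = 0.110 A.

I ≈ 0.110 A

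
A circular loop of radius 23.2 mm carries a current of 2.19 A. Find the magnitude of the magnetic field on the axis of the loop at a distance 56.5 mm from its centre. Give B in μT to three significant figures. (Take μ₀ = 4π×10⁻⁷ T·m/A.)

B ≈ 3.25 μT

On the axis of a circular loop, B = μ₀IR² / [2(R²+z²)^(3/2)].
R² + z² = (0.0232)² + (0.0565)² = 0.00373 m², and (R²+z²)^(3/2) = 2.28×10⁻⁴ m³.
B = (4π×10⁻⁷ × 2.19 × 0.0005382) / (2 × 2.28×10⁻⁴) = 3.25×10⁻⁶ T.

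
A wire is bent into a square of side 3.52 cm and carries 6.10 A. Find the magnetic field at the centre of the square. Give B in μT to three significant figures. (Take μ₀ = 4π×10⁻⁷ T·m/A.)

Each side is a finite straight segment at perpendicular distance d = a/(2 tan(π/4)) = 0.0176 m from the centre, with end-angles ±π/4.
One side contributes B₁ = (μ₀I/4πd)·2 sin(π/4) = 4.90×10⁻⁵ T.
All 4 sides add in the same direction: B = 4 × 4.90×10⁻⁵ = 1.96×10⁻⁴ T.

B ≈ 196 μT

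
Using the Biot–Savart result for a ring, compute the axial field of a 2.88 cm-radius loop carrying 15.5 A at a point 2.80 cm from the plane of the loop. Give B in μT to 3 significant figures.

On the axis of a circular loop, B = μ₀IR² / [2(R²+z²)^(3/2)].
R² + z² = (0.0288)² + (0.028)² = 0.001613 m², and (R²+z²)^(3/2) = 6.48×10⁻⁵ m³.
B = (4π×10⁻⁷ × 15.5 × 0.0008294) / (2 × 6.48×10⁻⁵) = 1.25×10⁻⁴ T.

B ≈ 125 μT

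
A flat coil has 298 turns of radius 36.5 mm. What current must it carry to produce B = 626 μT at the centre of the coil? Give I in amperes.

I ≈ 0.122 A

For an N-turn coil, B = Nμ₀I/(2R) with R = 0.0365 m, so I = 2RB/(Nμ₀) = 2 × 0.0365 × 6.26×10⁻⁴ / (298 × 4π×10⁻⁷) = 0.122 A.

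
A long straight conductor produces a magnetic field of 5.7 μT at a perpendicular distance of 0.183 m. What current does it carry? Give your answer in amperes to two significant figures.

For a long straight wire B = μ₀I/(2πd), so I = 2πdB/μ₀.
I = 2π × 0.183 × 5.70×10⁻⁶ / (4π×10⁻⁷) = 5.22 A.

I ≈ 5.2 A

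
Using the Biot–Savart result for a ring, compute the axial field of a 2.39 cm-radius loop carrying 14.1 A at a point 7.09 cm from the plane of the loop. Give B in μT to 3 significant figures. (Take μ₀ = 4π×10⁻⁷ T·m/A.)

On the axis of a circular loop, B = μ₀IR² / [2(R²+z²)^(3/2)].
R² + z² = (0.0239)² + (0.0709)² = 0.005598 m², and (R²+z²)^(3/2) = 4.19×10⁻⁴ m³.
B = (4π×10⁻⁷ × 14.1 × 0.0005712) / (2 × 4.19×10⁻⁴) = 1.21×10⁻⁵ T.

B ≈ 12.1 μT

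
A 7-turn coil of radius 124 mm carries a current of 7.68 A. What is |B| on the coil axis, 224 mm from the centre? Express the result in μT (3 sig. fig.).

B ≈ 30.9 μT

For an N-turn flat coil, B = Nμ₀IR²/[2(R²+z²)^(3/2)] with R = 0.124 m, z = 0.224 m.
B = 7 × 4.42×10⁻⁶ T = 3.09×10⁻⁵ T.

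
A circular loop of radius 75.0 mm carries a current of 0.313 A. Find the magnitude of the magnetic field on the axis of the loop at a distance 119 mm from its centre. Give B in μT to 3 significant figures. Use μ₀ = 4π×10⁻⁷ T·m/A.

On the axis of a circular loop, B = μ₀IR² / [2(R²+z²)^(3/2)].
R² + z² = (0.075)² + (0.119)² = 0.01979 m², and (R²+z²)^(3/2) = 2.78×10⁻³ m³.
B = (4π×10⁻⁷ × 0.313 × 0.005625) / (2 × 2.78×10⁻³) = 3.97×10⁻⁷ T.

B ≈ 0.397 μT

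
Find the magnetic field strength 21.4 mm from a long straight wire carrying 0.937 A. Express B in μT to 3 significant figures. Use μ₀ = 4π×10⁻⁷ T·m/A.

B ≈ 8.76 μT

For an infinitely long straight wire, B = μ₀I/(2πd).
B = (4π×10⁻⁷ × 0.937) / (2π × 0.0214) = 8.76×10⁻⁶ T.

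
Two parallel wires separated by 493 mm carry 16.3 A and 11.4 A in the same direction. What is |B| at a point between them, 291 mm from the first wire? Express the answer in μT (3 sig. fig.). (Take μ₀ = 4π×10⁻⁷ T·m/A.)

Each long wire gives B = μ₀I/(2πd). Distances are d₁ = 0.291 m and d₂ = 0.202 m.
B₁ = 1.12×10⁻⁵ T, B₂ = 1.13×10⁻⁵ T.
Between parallel currents the two contributions point in opposite directions, so they subtract. B = |B₁ − B₂| = |1.12×10⁻⁵ − 1.13×10⁻⁵| = 8.44×10⁻⁸ T.

B ≈ 0.0844 μT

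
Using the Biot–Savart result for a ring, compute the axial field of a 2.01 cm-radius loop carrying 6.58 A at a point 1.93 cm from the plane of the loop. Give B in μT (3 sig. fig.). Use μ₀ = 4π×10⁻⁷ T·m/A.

On the axis of a circular loop, B = μ₀IR² / [2(R²+z²)^(3/2)].
R² + z² = (0.0201)² + (0.0193)² = 0.0007765 m², and (R²+z²)^(3/2) = 2.16×10⁻⁵ m³.
B = (4π×10⁻⁷ × 6.58 × 0.000404) / (2 × 2.16×10⁻⁵) = 7.72×10⁻⁵ T.

B ≈ 77.2 μT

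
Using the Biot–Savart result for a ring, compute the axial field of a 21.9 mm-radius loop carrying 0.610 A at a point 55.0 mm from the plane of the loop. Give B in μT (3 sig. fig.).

B ≈ 0.886 μT

On the axis of a circular loop, B = μ₀IR² / [2(R²+z²)^(3/2)].
R² + z² = (0.0219)² + (0.055)² = 0.003505 m², and (R²+z²)^(3/2) = 2.07×10⁻⁴ m³.
B = (4π×10⁻⁷ × 0.610 × 0.0004796) / (2 × 2.07×10⁻⁴) = 8.86×10⁻⁷ T.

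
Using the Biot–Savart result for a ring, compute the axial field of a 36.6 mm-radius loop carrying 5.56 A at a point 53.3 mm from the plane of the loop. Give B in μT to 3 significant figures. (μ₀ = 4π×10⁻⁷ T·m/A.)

On the axis of a circular loop, B = μ₀IR² / [2(R²+z²)^(3/2)].
R² + z² = (0.0366)² + (0.0533)² = 0.00418 m², and (R²+z²)^(3/2) = 2.70×10⁻⁴ m³.
B = (4π×10⁻⁷ × 5.56 × 0.00134) / (2 × 2.70×10⁻⁴) = 1.73×10⁻⁵ T.

B ≈ 17.3 μT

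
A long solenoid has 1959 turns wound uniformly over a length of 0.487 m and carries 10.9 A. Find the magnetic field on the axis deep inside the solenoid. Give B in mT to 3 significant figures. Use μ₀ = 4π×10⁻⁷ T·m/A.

Inside a long solenoid, B = μ₀nI with n = 4023 turns/m.
B = 4π×10⁻⁷ × 4023 × 10.9 = 5.51×10⁻² T.

B ≈ 55.1 mT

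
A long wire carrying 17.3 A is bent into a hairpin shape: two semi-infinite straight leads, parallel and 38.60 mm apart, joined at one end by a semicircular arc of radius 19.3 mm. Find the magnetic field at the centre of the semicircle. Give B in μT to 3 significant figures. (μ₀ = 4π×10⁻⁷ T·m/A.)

The semicircular arc contributes B_arc = μ₀I·π/(4πR) = μ₀I/(4R) = 2.82×10⁻⁴ T.
Each semi-infinite lead is at perpendicular distance R = 0.0193 m from the centre, with the perpendicular foot at its near end, so it contributes μ₀I/(4πR); both point the same way, together 1.79×10⁻⁴ T.
Arc and leads all point the same direction: B = 2.82×10⁻⁴ + 1.79×10⁻⁴ = 4.61×10⁻⁴ T.

B ≈ 461 μT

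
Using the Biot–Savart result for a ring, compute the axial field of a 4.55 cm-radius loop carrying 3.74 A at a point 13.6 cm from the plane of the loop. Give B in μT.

On the axis of a circular loop, B = μ₀IR² / [2(R²+z²)^(3/2)].
R² + z² = (0.0455)² + (0.136)² = 0.02057 m², and (R²+z²)^(3/2) = 2.95×10⁻³ m³.
B = (4π×10⁻⁷ × 3.74 × 0.00207) / (2 × 2.95×10⁻³) = 1.65×10⁻⁶ T.

B ≈ 1.65 μT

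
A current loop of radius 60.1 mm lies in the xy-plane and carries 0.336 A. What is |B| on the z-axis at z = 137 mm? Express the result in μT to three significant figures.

On the axis of a circular loop, B = μ₀IR² / [2(R²+z²)^(3/2)].
R² + z² = (0.0601)² + (0.137)² = 0.02238 m², and (R²+z²)^(3/2) = 3.35×10⁻³ m³.
B = (4π×10⁻⁷ × 0.336 × 0.003612) / (2 × 3.35×10⁻³) = 2.28×10⁻⁷ T.

B ≈ 0.228 μT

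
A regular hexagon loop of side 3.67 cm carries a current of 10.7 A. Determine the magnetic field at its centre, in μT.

B ≈ 202 μT

Each side is a finite straight segment at perpendicular distance d = a/(2 tan(π/6)) = 0.03178 m from the centre, with end-angles ±π/6.
One side contributes B₁ = (μ₀I/4πd)·2 sin(π/6) = 3.37×10⁻⁵ T.
All 6 sides add in the same direction: B = 6 × 3.37×10⁻⁵ = 2.02×10⁻⁴ T.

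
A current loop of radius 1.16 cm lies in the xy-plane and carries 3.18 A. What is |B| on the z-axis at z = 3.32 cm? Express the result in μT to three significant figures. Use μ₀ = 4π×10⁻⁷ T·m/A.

On the axis of a circular loop, B = μ₀IR² / [2(R²+z²)^(3/2)].
R² + z² = (0.0116)² + (0.0332)² = 0.001237 m², and (R²+z²)^(3/2) = 4.35×10⁻⁵ m³.
B = (4π×10⁻⁷ × 3.18 × 0.0001346) / (2 × 4.35×10⁻⁵) = 6.18×10⁻⁶ T.

B ≈ 6.18 μT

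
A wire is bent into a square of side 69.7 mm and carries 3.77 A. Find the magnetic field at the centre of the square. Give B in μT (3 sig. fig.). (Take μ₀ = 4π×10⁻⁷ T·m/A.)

B ≈ 61.2 μT

Each side is a finite straight segment at perpendicular distance d = a/(2 tan(π/4)) = 0.03485 m from the centre, with end-angles ±π/4.
One side contributes B₁ = (μ₀I/4πd)·2 sin(π/4) = 1.53×10⁻⁵ T.
All 4 sides add in the same direction: B = 4 × 1.53×10⁻⁵ = 6.12×10⁻⁵ T.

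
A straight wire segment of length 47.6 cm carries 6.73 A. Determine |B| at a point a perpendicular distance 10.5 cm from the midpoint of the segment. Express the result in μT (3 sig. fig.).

B ≈ 11.7 μT

For a finite straight segment, B = (μ₀I/4πd)(sinθ₁ + sinθ₂), where θ₁, θ₂ are the angles from the perpendicular to each end.
The perpendicular from the point meets the wire at its midpoint, so each end is L/2 = 0.238 m away along the wire.
sinθ₁ = 0.238/√(0.238²+0.105²) = 0.9149; sinθ₂ = 0.238/√(0.238²+0.105²) = 0.9149.
B = (4π×10⁻⁷ × 6.73) / (4π × 0.105) × (0.9149 + 0.9149) = 1.17×10⁻⁵ T.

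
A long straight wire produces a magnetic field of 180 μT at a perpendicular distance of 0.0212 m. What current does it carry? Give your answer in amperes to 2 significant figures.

I ≈ 19 A

For a long straight wire B = μ₀I/(2πd), so I = 2πdB/μ₀.
I = 2π × 0.0212 × 1.80×10⁻⁴ / (4π×10⁻⁷) = 19.1 A.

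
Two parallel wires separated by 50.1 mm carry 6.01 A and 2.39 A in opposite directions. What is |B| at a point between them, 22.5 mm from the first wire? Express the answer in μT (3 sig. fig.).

B ≈ 70.7 μT

Each long wire gives B = μ₀I/(2πd). Distances are d₁ = 0.0225 m and d₂ = 0.0276 m.
B₁ = 5.34×10⁻⁵ T, B₂ = 1.73×10⁻⁵ T.
Between antiparallel currents both contributions point the same way, so they add. B = B₁ + B₂ = 5.34×10⁻⁵ + 1.73×10⁻⁵ = 7.07×10⁻⁵ T.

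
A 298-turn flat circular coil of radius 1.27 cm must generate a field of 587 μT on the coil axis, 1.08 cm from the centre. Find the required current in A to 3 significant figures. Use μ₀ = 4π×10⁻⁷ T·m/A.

I ≈ 0.0901 A

For an N-turn coil, B = Nμ₀IR²/[2(R²+z²)^(3/2)] with R = 0.0127 m, z = 0.0108 m, so I = 2B(R²+z²)^(3/2)/(Nμ₀R²) = 2 × 5.87×10⁻⁴ × 4.63×10⁻⁶ / (298 × 4π×10⁻⁷ × 0.0001613) = 9.01×10⁻² A.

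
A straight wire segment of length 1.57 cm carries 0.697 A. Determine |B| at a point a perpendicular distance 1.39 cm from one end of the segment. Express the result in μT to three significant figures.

B ≈ 3.75 μT

For a finite straight segment, B = (μ₀I/4πd)(sinθ₁ + sinθ₂), where θ₁, θ₂ are the angles from the perpendicular to each end.
The perpendicular foot is at one end, so the two end-offsets along the wire are 0 and L = 0.0157 m.
sinθ₁ = 0/√(0²+0.0139²) = 0.0000; sinθ₂ = 0.0157/√(0.0157²+0.0139²) = 0.7487.
B = (4π×10⁻⁷ × 0.697) / (4π × 0.0139) × (0.0000 + 0.7487) = 3.75×10⁻⁶ T.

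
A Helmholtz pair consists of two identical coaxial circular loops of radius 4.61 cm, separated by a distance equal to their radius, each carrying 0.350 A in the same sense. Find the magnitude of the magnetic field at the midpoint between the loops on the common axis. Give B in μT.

B ≈ 6.83 μT

Each loop contributes B = μ₀IR²/[2(R²+z²)^(3/2)] on the axis, with z measured from that loop.
Loop 1 (z = 0.02305 m): B₁ = 3.41×10⁻⁶ T. Loop 2 (z = 0.02305 m): B₂ = 3.41×10⁻⁶ T.
The fields add: B = B₁ + B₂ = 6.83×10⁻⁶ T.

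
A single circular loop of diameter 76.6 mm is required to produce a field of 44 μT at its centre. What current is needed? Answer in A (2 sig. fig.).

At the centre of a circular loop B = μ₀I/(2R), so I = 2RB/μ₀.
With R = 0.0383 m, I = 2 × 0.0383 × 4.40×10⁻⁵ / (4π×10⁻⁷) = 2.68 A.

I ≈ 2.7 A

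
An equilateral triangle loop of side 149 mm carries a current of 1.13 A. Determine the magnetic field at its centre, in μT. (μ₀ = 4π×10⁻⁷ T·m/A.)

Each side is a finite straight segment at perpendicular distance d = a/(2 tan(π/3)) = 0.04301 m from the centre, with end-angles ±π/3.
One side contributes B₁ = (μ₀I/4πd)·2 sin(π/3) = 4.55×10⁻⁶ T.
All 3 sides add in the same direction: B = 3 × 4.55×10⁻⁶ = 1.37×10⁻⁵ T.

B ≈ 13.7 μT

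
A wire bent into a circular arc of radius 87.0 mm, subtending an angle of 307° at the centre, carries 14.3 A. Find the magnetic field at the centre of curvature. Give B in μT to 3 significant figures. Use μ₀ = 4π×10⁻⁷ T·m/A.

The Biot–Savart field of a circular arc at its centre is B = μ₀Iφ/(4πR), with φ = 5.358 rad.
B = (4π×10⁻⁷ × 14.3 × 5.358) / (4π × 0.087) = 8.81×10⁻⁵ T.

B ≈ 88.1 μT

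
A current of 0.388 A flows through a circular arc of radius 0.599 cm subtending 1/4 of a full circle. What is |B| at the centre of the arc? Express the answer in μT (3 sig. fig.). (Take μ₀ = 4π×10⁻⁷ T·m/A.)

The Biot–Savart field of a circular arc at its centre is B = μ₀Iφ/(4πR), with φ = 1.571 rad.
B = (4π×10⁻⁷ × 0.388 × 1.571) / (4π × 0.00599) = 1.02×10⁻⁵ T.

B ≈ 10.2 μT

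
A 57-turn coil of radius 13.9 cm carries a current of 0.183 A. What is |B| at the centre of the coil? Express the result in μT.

For an N-turn flat coil, B = Nμ₀I/(2R) with R = 0.139 m.
B = 57 × 8.27×10⁻⁷ T = 4.72×10⁻⁵ T.

B ≈ 47.2 μT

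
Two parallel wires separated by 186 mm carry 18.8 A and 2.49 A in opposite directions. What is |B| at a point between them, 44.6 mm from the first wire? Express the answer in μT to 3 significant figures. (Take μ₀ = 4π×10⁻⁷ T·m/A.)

Each long wire gives B = μ₀I/(2πd). Distances are d₁ = 0.0446 m and d₂ = 0.1414 m.
B₁ = 8.43×10⁻⁵ T, B₂ = 3.52×10⁻⁶ T.
Between antiparallel currents both contributions point the same way, so they add. B = B₁ + B₂ = 8.43×10⁻⁵ + 3.52×10⁻⁶ = 8.78×10⁻⁵ T.

B ≈ 87.8 μT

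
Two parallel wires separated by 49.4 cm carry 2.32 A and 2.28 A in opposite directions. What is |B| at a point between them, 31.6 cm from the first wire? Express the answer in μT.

B ≈ 4.03 μT

Each long wire gives B = μ₀I/(2πd). Distances are d₁ = 0.316 m and d₂ = 0.178 m.
B₁ = 1.47×10⁻⁶ T, B₂ = 2.56×10⁻⁶ T.
Between antiparallel currents both contributions point the same way, so they add. B = B₁ + B₂ = 1.47×10⁻⁶ + 2.56×10⁻⁶ = 4.03×10⁻⁶ T.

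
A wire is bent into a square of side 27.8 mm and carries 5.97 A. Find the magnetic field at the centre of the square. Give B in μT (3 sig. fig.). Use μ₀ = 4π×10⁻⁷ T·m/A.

Each side is a finite straight segment at perpendicular distance d = a/(2 tan(π/4)) = 0.0139 m from the centre, with end-angles ±π/4.
One side contributes B₁ = (μ₀I/4πd)·2 sin(π/4) = 6.07×10⁻⁵ T.
All 4 sides add in the same direction: B = 4 × 6.07×10⁻⁵ = 2.43×10⁻⁴ T.

B ≈ 243 μT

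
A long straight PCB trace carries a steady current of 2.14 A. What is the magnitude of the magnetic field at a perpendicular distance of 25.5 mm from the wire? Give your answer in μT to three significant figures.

B ≈ 16.8 μT

For an infinitely long straight wire, B = μ₀I/(2πd).
B = (4π×10⁻⁷ × 2.14) / (2π × 0.0255) = 1.68×10⁻⁵ T.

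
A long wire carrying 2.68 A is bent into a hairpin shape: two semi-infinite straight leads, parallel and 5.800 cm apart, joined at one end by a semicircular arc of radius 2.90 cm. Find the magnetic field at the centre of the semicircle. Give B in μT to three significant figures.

B ≈ 47.5 μT

The semicircular arc contributes B_arc = μ₀I·π/(4πR) = μ₀I/(4R) = 2.90×10⁻⁵ T.
Each semi-infinite lead is at perpendicular distance R = 0.029 m from the centre, with the perpendicular foot at its near end, so it contributes μ₀I/(4πR); both point the same way, together 1.85×10⁻⁵ T.
Arc and leads all point the same direction: B = 2.90×10⁻⁵ + 1.85×10⁻⁵ = 4.75×10⁻⁵ T.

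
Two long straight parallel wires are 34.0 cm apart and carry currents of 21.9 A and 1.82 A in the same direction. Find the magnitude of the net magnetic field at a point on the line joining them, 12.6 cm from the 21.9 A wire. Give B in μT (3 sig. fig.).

B ≈ 33.1 μT

Each long wire gives B = μ₀I/(2πd). Distances are d₁ = 0.126 m and d₂ = 0.214 m.
B₁ = 3.48×10⁻⁵ T, B₂ = 1.70×10⁻⁶ T.
Between parallel currents the two contributions point in opposite directions, so they subtract. B = |B₁ − B₂| = |3.48×10⁻⁵ − 1.70×10⁻⁶| = 3.31×10⁻⁵ T.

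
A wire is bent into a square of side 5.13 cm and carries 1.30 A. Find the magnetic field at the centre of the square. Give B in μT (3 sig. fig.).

Each side is a finite straight segment at perpendicular distance d = a/(2 tan(π/4)) = 0.02565 m from the centre, with end-angles ±π/4.
One side contributes B₁ = (μ₀I/4πd)·2 sin(π/4) = 7.17×10⁻⁶ T.
All 4 sides add in the same direction: B = 4 × 7.17×10⁻⁶ = 2.87×10⁻⁵ T.

B ≈ 28.7 μT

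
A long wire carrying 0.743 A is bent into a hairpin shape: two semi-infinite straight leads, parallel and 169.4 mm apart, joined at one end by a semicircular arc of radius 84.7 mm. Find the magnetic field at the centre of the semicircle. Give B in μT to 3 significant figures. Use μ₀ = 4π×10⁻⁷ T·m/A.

B ≈ 4.51 μT

The semicircular arc contributes B_arc = μ₀I·π/(4πR) = μ₀I/(4R) = 2.76×10⁻⁶ T.
Each semi-infinite lead is at perpendicular distance R = 0.0847 m from the centre, with the perpendicular foot at its near end, so it contributes μ₀I/(4πR); both point the same way, together 1.75×10⁻⁶ T.
Arc and leads all point the same direction: B = 2.76×10⁻⁶ + 1.75×10⁻⁶ = 4.51×10⁻⁶ T.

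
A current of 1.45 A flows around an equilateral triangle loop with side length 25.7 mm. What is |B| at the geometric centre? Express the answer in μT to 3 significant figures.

B ≈ 102 μT

Each side is a finite straight segment at perpendicular distance d = a/(2 tan(π/3)) = 0.007419 m from the centre, with end-angles ±π/3.
One side contributes B₁ = (μ₀I/4πd)·2 sin(π/3) = 3.39×10⁻⁵ T.
All 3 sides add in the same direction: B = 3 × 3.39×10⁻⁵ = 1.02×10⁻⁴ T.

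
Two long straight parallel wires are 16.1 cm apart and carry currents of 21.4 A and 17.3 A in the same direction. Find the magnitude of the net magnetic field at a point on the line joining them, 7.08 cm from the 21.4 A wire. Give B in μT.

Each long wire gives B = μ₀I/(2πd). Distances are d₁ = 0.0708 m and d₂ = 0.0902 m.
B₁ = 6.05×10⁻⁵ T, B₂ = 3.84×10⁻⁵ T.
Between parallel currents the two contributions point in opposite directions, so they subtract. B = |B₁ − B₂| = |6.05×10⁻⁵ − 3.84×10⁻⁵| = 2.21×10⁻⁵ T.

B ≈ 22.1 μT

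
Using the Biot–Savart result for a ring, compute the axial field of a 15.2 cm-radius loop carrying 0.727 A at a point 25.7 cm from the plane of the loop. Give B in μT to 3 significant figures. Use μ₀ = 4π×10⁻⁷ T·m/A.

On the axis of a circular loop, B = μ₀IR² / [2(R²+z²)^(3/2)].
R² + z² = (0.152)² + (0.257)² = 0.08915 m², and (R²+z²)^(3/2) = 2.66×10⁻² m³.
B = (4π×10⁻⁷ × 0.727 × 0.0231) / (2 × 2.66×10⁻²) = 3.96×10⁻⁷ T.

B ≈ 0.396 μT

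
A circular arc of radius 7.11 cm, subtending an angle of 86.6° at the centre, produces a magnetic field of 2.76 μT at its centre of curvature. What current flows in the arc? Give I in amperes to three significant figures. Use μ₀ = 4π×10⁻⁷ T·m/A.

For a circular arc, B = μ₀Iφ/(4πR) with φ in radians; here φ = 1.511 rad.
So I = 4πRB/(μ₀φ) = 4π × 0.0711 × 2.76×10⁻⁶ / (4π×10⁻⁷ × 1.511) = 1.30 A.

I ≈ 1.30 A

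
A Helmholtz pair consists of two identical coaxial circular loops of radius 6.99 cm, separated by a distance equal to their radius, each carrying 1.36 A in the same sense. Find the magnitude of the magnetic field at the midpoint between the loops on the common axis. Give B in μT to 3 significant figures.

Each loop contributes B = μ₀IR²/[2(R²+z²)^(3/2)] on the axis, with z measured from that loop.
Loop 1 (z = 0.03495 m): B₁ = 8.75×10⁻⁶ T. Loop 2 (z = 0.03495 m): B₂ = 8.75×10⁻⁶ T.
The fields add: B = B₁ + B₂ = 1.75×10⁻⁵ T.

B ≈ 17.5 μT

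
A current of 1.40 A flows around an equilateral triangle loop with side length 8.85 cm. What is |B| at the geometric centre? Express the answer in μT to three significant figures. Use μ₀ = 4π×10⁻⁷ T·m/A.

Each side is a finite straight segment at perpendicular distance d = a/(2 tan(π/3)) = 0.02555 m from the centre, with end-angles ±π/3.
One side contributes B₁ = (μ₀I/4πd)·2 sin(π/3) = 9.49×10⁻⁶ T.
All 3 sides add in the same direction: B = 3 × 9.49×10⁻⁶ = 2.85×10⁻⁵ T.

B ≈ 28.5 μT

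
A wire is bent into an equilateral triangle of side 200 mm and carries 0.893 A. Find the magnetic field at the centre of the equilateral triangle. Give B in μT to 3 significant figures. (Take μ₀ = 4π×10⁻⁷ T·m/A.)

B ≈ 8.04 μT

Each side is a finite straight segment at perpendicular distance d = a/(2 tan(π/3)) = 0.05774 m from the centre, with end-angles ±π/3.
One side contributes B₁ = (μ₀I/4πd)·2 sin(π/3) = 2.68×10⁻⁶ T.
All 3 sides add in the same direction: B = 3 × 2.68×10⁻⁶ = 8.04×10⁻⁶ T.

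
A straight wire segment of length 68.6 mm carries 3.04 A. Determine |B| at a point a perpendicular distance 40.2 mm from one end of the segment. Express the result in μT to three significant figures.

B ≈ 6.52 μT

For a finite straight segment, B = (μ₀I/4πd)(sinθ₁ + sinθ₂), where θ₁, θ₂ are the angles from the perpendicular to each end.
The perpendicular foot is at one end, so the two end-offsets along the wire are 0 and L = 0.0686 m.
sinθ₁ = 0/√(0²+0.0402²) = 0.0000; sinθ₂ = 0.0686/√(0.0686²+0.0402²) = 0.8628.
B = (4π×10⁻⁷ × 3.04) / (4π × 0.0402) × (0.0000 + 0.8628) = 6.52×10⁻⁶ T.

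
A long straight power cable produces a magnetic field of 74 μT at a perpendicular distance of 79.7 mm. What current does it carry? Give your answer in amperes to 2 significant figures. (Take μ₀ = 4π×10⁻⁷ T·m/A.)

For a long straight wire B = μ₀I/(2πd), so I = 2πdB/μ₀.
I = 2π × 0.0797 × 7.40×10⁻⁵ / (4π×10⁻⁷) = 29.5 A.

I ≈ 29 A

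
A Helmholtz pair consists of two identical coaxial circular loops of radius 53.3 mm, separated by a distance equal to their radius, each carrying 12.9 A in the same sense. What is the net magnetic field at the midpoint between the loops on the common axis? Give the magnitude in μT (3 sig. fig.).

B ≈ 218 μT

Each loop contributes B = μ₀IR²/[2(R²+z²)^(3/2)] on the axis, with z measured from that loop.
Loop 1 (z = 0.02665 m): B₁ = 1.09×10⁻⁴ T. Loop 2 (z = 0.02665 m): B₂ = 1.09×10⁻⁴ T.
The fields add: B = B₁ + B₂ = 2.18×10⁻⁴ T.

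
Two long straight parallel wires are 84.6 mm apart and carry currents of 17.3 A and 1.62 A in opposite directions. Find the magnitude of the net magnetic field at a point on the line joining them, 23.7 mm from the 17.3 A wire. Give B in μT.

B ≈ 151 μT

Each long wire gives B = μ₀I/(2πd). Distances are d₁ = 0.0237 m and d₂ = 0.0609 m.
B₁ = 1.46×10⁻⁴ T, B₂ = 5.32×10⁻⁶ T.
Between antiparallel currents both contributions point the same way, so they add. B = B₁ + B₂ = 1.46×10⁻⁴ + 5.32×10⁻⁶ = 1.51×10⁻⁴ T.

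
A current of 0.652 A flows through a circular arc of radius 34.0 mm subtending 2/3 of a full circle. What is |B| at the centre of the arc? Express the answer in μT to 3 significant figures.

The Biot–Savart field of a circular arc at its centre is B = μ₀Iφ/(4πR), with φ = 4.189 rad.
B = (4π×10⁻⁷ × 0.652 × 4.189) / (4π × 0.034) = 8.03×10⁻⁶ T.

B ≈ 8.03 μT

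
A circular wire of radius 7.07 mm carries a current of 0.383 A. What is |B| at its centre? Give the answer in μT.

At the centre of a circular loop the Biot–Savart law gives B = μ₀I/(2R).
B = (4π×10⁻⁷ × 0.383) / (2 × 0.00707) = 3.40×10⁻⁵ T.

B ≈ 34.0 μT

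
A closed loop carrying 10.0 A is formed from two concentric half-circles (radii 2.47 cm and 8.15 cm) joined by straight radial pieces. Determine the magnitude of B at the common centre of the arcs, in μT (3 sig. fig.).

The radial connectors point toward the centre, so dl × r̂ = 0 and they contribute nothing.
Each semicircle gives μ₀I/(4R): inner arc 1.27×10⁻⁴ T, outer arc 3.85×10⁻⁵ T.
The two arcs carry current in opposite angular senses, so their fields oppose: B = |1.27×10⁻⁴ − 3.85×10⁻⁵| = 8.86×10⁻⁵ T.

B ≈ 88.6 μT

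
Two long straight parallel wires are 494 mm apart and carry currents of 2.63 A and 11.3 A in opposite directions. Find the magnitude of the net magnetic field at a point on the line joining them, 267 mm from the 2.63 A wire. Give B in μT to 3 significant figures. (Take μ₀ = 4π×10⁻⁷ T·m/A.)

Each long wire gives B = μ₀I/(2πd). Distances are d₁ = 0.267 m and d₂ = 0.227 m.
B₁ = 1.97×10⁻⁶ T, B₂ = 9.96×10⁻⁶ T.
Between antiparallel currents both contributions point the same way, so they add. B = B₁ + B₂ = 1.97×10⁻⁶ + 9.96×10⁻⁶ = 1.19×10⁻⁵ T.

B ≈ 11.9 μT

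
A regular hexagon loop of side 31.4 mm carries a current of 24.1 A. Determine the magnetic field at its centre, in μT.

Each side is a finite straight segment at perpendicular distance d = a/(2 tan(π/6)) = 0.02719 m from the centre, with end-angles ±π/6.
One side contributes B₁ = (μ₀I/4πd)·2 sin(π/6) = 8.86×10⁻⁵ T.
All 6 sides add in the same direction: B = 6 × 8.86×10⁻⁵ = 5.32×10⁻⁴ T.

B ≈ 532 μT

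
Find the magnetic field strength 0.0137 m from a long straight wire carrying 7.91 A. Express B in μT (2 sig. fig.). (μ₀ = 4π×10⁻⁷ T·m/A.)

B ≈ 120 μT

For an infinitely long straight wire, B = μ₀I/(2πd).
B = (4π×10⁻⁷ × 7.91) / (2π × 0.0137) = 1.15×10⁻⁴ T.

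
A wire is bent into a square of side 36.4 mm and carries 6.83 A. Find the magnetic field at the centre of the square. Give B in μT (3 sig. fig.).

Each side is a finite straight segment at perpendicular distance d = a/(2 tan(π/4)) = 0.0182 m from the centre, with end-angles ±π/4.
One side contributes B₁ = (μ₀I/4πd)·2 sin(π/4) = 5.31×10⁻⁵ T.
All 4 sides add in the same direction: B = 4 × 5.31×10⁻⁵ = 2.12×10⁻⁴ T.

B ≈ 212 μT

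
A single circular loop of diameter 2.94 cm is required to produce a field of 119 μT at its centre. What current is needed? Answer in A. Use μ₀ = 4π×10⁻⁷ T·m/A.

At the centre of a circular loop B = μ₀I/(2R), so I = 2RB/μ₀.
With R = 0.0147 m, I = 2 × 0.0147 × 1.19×10⁻⁴ / (4π×10⁻⁷) = 2.78 A.

I ≈ 2.78 A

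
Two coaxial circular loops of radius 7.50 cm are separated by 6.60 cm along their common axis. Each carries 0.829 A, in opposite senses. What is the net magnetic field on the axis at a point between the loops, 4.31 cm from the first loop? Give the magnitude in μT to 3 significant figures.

B ≈ 1.55 μT

Each loop contributes B = μ₀IR²/[2(R²+z²)^(3/2)] on the axis, with z measured from that loop.
Loop 1 (z = 0.0431 m): B₁ = 4.53×10⁻⁶ T. Loop 2 (z = 0.0229 m): B₂ = 6.08×10⁻⁶ T.
The fields oppose: B = |B₁ − B₂| = 1.55×10⁻⁶ T.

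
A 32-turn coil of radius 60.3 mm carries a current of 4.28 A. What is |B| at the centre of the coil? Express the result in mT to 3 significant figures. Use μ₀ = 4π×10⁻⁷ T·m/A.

B ≈ 1.43 mT

For an N-turn flat coil, B = Nμ₀I/(2R) with R = 0.0603 m.
B = 32 × 4.46×10⁻⁵ T = 1.43×10⁻³ T.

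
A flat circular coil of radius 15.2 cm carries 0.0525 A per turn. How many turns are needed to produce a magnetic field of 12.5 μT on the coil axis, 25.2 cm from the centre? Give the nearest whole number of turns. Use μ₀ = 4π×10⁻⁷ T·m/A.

For an N-turn coil, B = Nμ₀IR²/[2(R²+z²)^(3/2)]. A single turn gives B₁ = 2.99×10⁻⁸ T with R = 0.152 m, z = 0.252 m.
N = B/B₁ = 1.25×10⁻⁵ / 2.99×10⁻⁸ = 418.04.

N = 418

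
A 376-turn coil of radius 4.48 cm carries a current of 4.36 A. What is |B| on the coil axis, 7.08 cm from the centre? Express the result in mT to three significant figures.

For an N-turn flat coil, B = Nμ₀IR²/[2(R²+z²)^(3/2)] with R = 0.0448 m, z = 0.0708 m.
B = 376 × 9.35×10⁻⁶ T = 3.52×10⁻³ T.

B ≈ 3.52 mT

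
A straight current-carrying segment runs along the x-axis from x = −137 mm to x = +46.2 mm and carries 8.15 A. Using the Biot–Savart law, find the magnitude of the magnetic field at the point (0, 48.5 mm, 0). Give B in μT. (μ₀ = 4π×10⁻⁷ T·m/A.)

B ≈ 27.4 μT

For a finite straight segment, B = (μ₀I/4πd)(sinθ₁ + sinθ₂), where θ₁, θ₂ are the angles from the perpendicular to each end.
The perpendicular distance is d = 0.0485 m; the end-offsets along the wire are a = 0.137 m and b = 0.0462 m.
sinθ₁ = 0.137/√(0.137²+0.0485²) = 0.9427; sinθ₂ = 0.0462/√(0.0462²+0.0485²) = 0.6897.
B = (4π×10⁻⁷ × 8.15) / (4π × 0.0485) × (0.9427 + 0.6897) = 2.74×10⁻⁵ T.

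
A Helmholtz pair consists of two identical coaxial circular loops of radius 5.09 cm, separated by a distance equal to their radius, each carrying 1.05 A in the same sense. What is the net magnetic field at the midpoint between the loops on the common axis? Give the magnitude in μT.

Each loop contributes B = μ₀IR²/[2(R²+z²)^(3/2)] on the axis, with z measured from that loop.
Loop 1 (z = 0.02545 m): B₁ = 9.27×10⁻⁶ T. Loop 2 (z = 0.02545 m): B₂ = 9.27×10⁻⁶ T.
The fields add: B = B₁ + B₂ = 1.85×10⁻⁵ T.

B ≈ 18.5 μT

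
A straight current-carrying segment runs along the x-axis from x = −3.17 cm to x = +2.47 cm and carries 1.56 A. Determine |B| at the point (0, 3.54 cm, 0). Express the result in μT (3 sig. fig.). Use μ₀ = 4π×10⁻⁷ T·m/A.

B ≈ 5.46 μT

For a finite straight segment, B = (μ₀I/4πd)(sinθ₁ + sinθ₂), where θ₁, θ₂ are the angles from the perpendicular to each end.
The perpendicular distance is d = 0.0354 m; the end-offsets along the wire are a = 0.0317 m and b = 0.0247 m.
sinθ₁ = 0.0317/√(0.0317²+0.0354²) = 0.6671; sinθ₂ = 0.0247/√(0.0247²+0.0354²) = 0.5722.
B = (4π×10⁻⁷ × 1.56) / (4π × 0.0354) × (0.6671 + 0.5722) = 5.46×10⁻⁶ T.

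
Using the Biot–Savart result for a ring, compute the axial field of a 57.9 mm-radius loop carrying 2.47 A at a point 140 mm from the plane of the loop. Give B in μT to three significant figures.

B ≈ 1.50 μT

On the axis of a circular loop, B = μ₀IR² / [2(R²+z²)^(3/2)].
R² + z² = (0.0579)² + (0.14)² = 0.02295 m², and (R²+z²)^(3/2) = 3.48×10⁻³ m³.
B = (4π×10⁻⁷ × 2.47 × 0.003352) / (2 × 3.48×10⁻³) = 1.50×10⁻⁶ T.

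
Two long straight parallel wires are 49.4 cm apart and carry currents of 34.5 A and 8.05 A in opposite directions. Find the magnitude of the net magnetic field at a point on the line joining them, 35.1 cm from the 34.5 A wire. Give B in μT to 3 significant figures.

B ≈ 30.9 μT

Each long wire gives B = μ₀I/(2πd). Distances are d₁ = 0.351 m and d₂ = 0.143 m.
B₁ = 1.97×10⁻⁵ T, B₂ = 1.13×10⁻⁵ T.
Between antiparallel currents both contributions point the same way, so they add. B = B₁ + B₂ = 1.97×10⁻⁵ + 1.13×10⁻⁵ = 3.09×10⁻⁵ T.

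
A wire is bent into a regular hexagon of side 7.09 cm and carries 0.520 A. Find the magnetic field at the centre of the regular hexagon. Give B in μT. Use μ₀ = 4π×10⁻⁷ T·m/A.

B ≈ 5.08 μT

Each side is a finite straight segment at perpendicular distance d = a/(2 tan(π/6)) = 0.0614 m from the centre, with end-angles ±π/6.
One side contributes B₁ = (μ₀I/4πd)·2 sin(π/6) = 8.47×10⁻⁷ T.
All 6 sides add in the same direction: B = 6 × 8.47×10⁻⁷ = 5.08×10⁻⁶ T.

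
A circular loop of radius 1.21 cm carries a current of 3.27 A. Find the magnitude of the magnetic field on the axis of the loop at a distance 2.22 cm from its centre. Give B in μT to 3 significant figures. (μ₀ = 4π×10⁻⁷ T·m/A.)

B ≈ 18.6 μT

On the axis of a circular loop, B = μ₀IR² / [2(R²+z²)^(3/2)].
R² + z² = (0.0121)² + (0.0222)² = 0.0006393 m², and (R²+z²)^(3/2) = 1.62×10⁻⁵ m³.
B = (4π×10⁻⁷ × 3.27 × 0.0001464) / (2 × 1.62×10⁻⁵) = 1.86×10⁻⁵ T.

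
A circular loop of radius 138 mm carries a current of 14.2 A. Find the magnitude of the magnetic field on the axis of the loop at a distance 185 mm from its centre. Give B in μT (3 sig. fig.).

On the axis of a circular loop, B = μ₀IR² / [2(R²+z²)^(3/2)].
R² + z² = (0.138)² + (0.185)² = 0.05327 m², and (R²+z²)^(3/2) = 1.23×10⁻² m³.
B = (4π×10⁻⁷ × 14.2 × 0.01904) / (2 × 1.23×10⁻²) = 1.38×10⁻⁵ T.

B ≈ 13.8 μT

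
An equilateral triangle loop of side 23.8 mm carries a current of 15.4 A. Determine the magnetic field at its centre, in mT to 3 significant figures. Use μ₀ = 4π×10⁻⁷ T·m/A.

Each side is a finite straight segment at perpendicular distance d = a/(2 tan(π/3)) = 0.00687 m from the centre, with end-angles ±π/3.
One side contributes B₁ = (μ₀I/4πd)·2 sin(π/3) = 3.88×10⁻⁴ T.
All 3 sides add in the same direction: B = 3 × 3.88×10⁻⁴ = 1.16×10⁻³ T.

B ≈ 1.16 mT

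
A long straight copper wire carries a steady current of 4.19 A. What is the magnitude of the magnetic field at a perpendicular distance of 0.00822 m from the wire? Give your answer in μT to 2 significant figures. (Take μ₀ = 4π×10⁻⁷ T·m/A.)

For an infinitely long straight wire, B = μ₀I/(2πd).
B = (4π×10⁻⁷ × 4.19) / (2π × 0.00822) = 1.02×10⁻⁴ T.

B ≈ 100 μT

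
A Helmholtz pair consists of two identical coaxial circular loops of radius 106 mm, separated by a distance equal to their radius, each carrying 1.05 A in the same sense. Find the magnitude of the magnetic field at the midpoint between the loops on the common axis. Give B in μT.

B ≈ 8.91 μT

Each loop contributes B = μ₀IR²/[2(R²+z²)^(3/2)] on the axis, with z measured from that loop.
Loop 1 (z = 0.053 m): B₁ = 4.45×10⁻⁶ T. Loop 2 (z = 0.053 m): B₂ = 4.45×10⁻⁶ T.
The fields add: B = B₁ + B₂ = 8.91×10⁻⁶ T.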